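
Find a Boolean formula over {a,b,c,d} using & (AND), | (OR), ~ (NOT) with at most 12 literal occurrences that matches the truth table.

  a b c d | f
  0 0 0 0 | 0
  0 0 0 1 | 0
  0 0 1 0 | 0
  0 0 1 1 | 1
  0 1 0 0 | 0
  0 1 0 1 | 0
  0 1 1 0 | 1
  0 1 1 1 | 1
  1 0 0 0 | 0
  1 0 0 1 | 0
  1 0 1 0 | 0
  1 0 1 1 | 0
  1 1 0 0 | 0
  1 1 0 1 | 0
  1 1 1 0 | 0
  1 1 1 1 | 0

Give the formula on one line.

((c & ~a) & (b | (((~b | ~a) & d) & ((b | c) | a))))

  ~a = 1111111100000000
  (c & ~a) = 0011001100000000
  ~b = 1111000011110000
  (~b | ~a) = 1111111111110000
  ((~b | ~a) & d) = 0101010101010000
  (b | c) = 0011111100111111
  ((b | c) | a) = 0011111111111111
  (((~b | ~a) & d) & ((b | c) | a)) = 0001010101010000
  (b | (((~b | ~a) & d) & ((b | c) | a))) = 0001111101011111
  ((c & ~a) & (b | (((~b | ~a) & d) & ((b | c) | a)))) = 0001001100000000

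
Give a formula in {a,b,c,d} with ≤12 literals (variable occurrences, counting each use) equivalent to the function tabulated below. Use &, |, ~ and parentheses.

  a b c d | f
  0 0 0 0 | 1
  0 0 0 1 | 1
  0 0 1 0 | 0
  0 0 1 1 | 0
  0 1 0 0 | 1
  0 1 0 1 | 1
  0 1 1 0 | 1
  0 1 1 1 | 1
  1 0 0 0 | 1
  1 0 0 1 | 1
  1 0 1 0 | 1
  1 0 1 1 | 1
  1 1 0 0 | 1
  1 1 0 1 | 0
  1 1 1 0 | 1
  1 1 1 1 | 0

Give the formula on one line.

((((~c | b) | (~c | a)) & ~a) | (((d & ~b) | ~d) & a))

  ~c = 1100110011001100
  (~c | b) = 1100111111001111
  (~c | a) = 1100110011111111
  ((~c | b) | (~c | a)) = 1100111111111111
  ~a = 1111111100000000
  (((~c | b) | (~c | a)) & ~a) = 1100111100000000
  ~b = 1111000011110000
  (d & ~b) = 0101000001010000
  ~d = 1010101010101010
  ((d & ~b) | ~d) = 1111101011111010
  (((d & ~b) | ~d) & a) = 0000000011111010
  ((((~c | b) | (~c | a)) & ~a) | (((d & ~b) | ~d) & a)) = 1100111111111010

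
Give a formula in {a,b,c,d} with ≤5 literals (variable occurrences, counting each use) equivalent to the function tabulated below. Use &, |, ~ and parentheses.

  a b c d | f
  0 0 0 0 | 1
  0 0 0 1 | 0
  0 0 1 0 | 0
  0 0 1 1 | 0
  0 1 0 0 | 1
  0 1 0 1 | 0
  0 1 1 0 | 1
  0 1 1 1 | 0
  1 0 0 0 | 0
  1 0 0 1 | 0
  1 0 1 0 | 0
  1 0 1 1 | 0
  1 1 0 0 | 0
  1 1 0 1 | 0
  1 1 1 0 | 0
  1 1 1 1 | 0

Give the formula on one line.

  ~d = 1010101010101010
  ~a = 1111111100000000
  (~d & ~a) = 1010101000000000
  (a | b) = 0000111111111111
  ~c = 1100110011001100
  ((a | b) | ~c) = 1100111111111111
  ((~d & ~a) & ((a | b) | ~c)) = 1000101000000000

((~d & ~a) & ((a | b) | ~c))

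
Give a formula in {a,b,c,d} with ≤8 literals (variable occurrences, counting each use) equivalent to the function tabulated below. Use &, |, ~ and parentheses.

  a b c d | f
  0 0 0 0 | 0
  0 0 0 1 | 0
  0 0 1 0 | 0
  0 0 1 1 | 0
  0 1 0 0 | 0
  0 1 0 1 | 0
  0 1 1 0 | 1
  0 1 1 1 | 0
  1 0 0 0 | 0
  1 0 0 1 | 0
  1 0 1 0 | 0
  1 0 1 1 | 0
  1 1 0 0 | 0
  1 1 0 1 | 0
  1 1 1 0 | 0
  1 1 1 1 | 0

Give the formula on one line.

(((a | c) & ((~b | ~d) & b)) & ~a)

  (a | c) = 0011001111111111
  ~b = 1111000011110000
  ~d = 1010101010101010
  (~b | ~d) = 1111101011111010
  ((~b | ~d) & b) = 0000101000001010
  ((a | c) & ((~b | ~d) & b)) = 0000001000001010
  ~a = 1111111100000000
  (((a | c) & ((~b | ~d) & b)) & ~a) = 0000001000000000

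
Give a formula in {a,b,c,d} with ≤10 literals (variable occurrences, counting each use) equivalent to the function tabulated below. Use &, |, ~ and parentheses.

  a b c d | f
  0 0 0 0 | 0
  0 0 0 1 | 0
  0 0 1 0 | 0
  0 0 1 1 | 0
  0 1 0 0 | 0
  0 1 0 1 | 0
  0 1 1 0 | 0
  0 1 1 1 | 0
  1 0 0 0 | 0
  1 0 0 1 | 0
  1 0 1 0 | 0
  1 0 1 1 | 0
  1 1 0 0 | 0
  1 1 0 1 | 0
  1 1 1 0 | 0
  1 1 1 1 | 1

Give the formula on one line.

  (b & a) = 0000000000001111
  ((b & a) & c) = 0000000000000011
  (a & c) = 0000000000110011
  ~b = 1111000011110000
  (d | ~b) = 1111010111110101
  ((a & c) & (d | ~b)) = 0000000000110001
  (((b & a) & c) & ((a & c) & (d | ~b))) = 0000000000000001

(((b & a) & c) & ((a & c) & (d | ~b)))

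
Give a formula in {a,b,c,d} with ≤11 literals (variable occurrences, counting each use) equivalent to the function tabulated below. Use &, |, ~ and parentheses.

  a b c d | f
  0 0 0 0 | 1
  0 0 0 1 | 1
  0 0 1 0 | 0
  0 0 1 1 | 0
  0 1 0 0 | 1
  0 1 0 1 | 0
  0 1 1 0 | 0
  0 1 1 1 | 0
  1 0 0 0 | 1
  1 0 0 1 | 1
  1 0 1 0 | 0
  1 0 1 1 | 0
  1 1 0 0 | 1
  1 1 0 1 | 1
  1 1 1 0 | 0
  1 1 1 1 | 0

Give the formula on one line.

(~c & ((a | (~c & ~b)) | ((d & (a | c)) | ~d)))

  ~c = 1100110011001100
  ~b = 1111000011110000
  (~c & ~b) = 1100000011000000
  (a | (~c & ~b)) = 1100000011111111
  (a | c) = 0011001111111111
  (d & (a | c)) = 0001000101010101
  ~d = 1010101010101010
  ((d & (a | c)) | ~d) = 1011101111111111
  ((a | (~c & ~b)) | ((d & (a | c)) | ~d)) = 1111101111111111
  (~c & ((a | (~c & ~b)) | ((d & (a | c)) | ~d))) = 1100100011001100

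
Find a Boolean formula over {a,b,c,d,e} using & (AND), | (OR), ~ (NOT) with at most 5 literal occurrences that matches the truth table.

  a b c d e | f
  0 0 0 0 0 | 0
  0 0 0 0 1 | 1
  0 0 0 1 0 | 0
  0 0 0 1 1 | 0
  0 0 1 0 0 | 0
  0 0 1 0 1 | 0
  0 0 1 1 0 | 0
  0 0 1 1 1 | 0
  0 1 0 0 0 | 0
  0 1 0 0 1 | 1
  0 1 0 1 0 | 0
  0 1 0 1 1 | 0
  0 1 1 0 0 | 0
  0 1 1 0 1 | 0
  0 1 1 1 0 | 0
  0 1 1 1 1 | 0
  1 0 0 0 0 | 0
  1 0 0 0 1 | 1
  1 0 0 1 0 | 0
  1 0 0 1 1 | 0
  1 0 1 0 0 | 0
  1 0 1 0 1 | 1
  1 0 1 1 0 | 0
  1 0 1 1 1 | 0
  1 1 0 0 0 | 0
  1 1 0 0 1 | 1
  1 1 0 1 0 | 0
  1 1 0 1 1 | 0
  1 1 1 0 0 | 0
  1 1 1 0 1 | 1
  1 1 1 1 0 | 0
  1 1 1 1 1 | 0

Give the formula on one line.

((e & (~c | a)) & ~d)

  ~c = 11110000111100001111000011110000
  (~c | a) = 11110000111100001111111111111111
  (e & (~c | a)) = 01010000010100000101010101010101
  ~d = 11001100110011001100110011001100
  ((e & (~c | a)) & ~d) = 01000000010000000100010001000100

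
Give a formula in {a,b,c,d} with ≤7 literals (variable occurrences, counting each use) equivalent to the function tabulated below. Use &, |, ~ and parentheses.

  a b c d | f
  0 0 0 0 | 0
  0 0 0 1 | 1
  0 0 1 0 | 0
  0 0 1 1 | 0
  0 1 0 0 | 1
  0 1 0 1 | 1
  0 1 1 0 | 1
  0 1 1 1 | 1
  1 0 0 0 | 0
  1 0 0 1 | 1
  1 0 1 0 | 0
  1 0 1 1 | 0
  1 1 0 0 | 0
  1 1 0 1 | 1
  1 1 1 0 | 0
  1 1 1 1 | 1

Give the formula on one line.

  ~c = 1100110011001100
  (d & ~c) = 0100010001000100
  (b | (d & ~c)) = 0100111101001111
  ((b | (d & ~c)) & d) = 0100010101000101
  ~a = 1111111100000000
  (~a & b) = 0000111100000000
  (((b | (d & ~c)) & d) | (~a & b)) = 0100111101000101

(((b | (d & ~c)) & d) | (~a & b))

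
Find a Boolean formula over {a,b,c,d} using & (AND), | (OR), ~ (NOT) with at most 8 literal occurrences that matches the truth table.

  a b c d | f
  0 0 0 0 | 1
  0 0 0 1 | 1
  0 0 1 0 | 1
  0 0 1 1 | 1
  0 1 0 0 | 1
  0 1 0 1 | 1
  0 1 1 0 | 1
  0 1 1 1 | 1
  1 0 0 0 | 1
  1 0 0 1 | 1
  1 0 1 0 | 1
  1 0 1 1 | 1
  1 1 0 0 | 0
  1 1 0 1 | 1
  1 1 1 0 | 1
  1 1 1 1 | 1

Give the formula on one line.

(d | (((a | b) & c) | (~a | ~b)))

  (a | b) = 0000111111111111
  ((a | b) & c) = 0000001100110011
  ~a = 1111111100000000
  ~b = 1111000011110000
  (~a | ~b) = 1111111111110000
  (((a | b) & c) | (~a | ~b)) = 1111111111110011
  (d | (((a | b) & c) | (~a | ~b))) = 1111111111110111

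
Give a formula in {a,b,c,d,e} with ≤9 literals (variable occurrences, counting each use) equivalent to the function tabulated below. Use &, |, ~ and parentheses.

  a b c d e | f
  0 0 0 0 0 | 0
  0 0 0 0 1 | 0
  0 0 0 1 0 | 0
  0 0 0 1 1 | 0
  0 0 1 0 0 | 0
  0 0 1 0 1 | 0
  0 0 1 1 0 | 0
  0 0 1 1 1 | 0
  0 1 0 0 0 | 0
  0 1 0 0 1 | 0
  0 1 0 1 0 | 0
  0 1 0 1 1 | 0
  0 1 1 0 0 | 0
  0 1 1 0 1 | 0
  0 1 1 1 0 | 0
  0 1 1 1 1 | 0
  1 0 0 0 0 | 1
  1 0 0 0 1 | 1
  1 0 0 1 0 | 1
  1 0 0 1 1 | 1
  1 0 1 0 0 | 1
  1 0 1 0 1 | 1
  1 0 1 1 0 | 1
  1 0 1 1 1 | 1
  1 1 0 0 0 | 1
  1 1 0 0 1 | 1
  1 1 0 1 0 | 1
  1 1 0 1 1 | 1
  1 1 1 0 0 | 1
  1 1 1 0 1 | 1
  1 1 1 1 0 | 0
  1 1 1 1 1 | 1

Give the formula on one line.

  (b & e) = 00000000010101010000000001010101
  ~b = 11111111000000001111111100000000
  (~b & d) = 00110011000000000011001100000000
  ((b & e) | (~b & d)) = 00110011010101010011001101010101
  ~a = 11111111111111110000000000000000
  ~c = 11110000111100001111000011110000
  (~a | ~c) = 11111111111111111111000011110000
  ~d = 11001100110011001100110011001100
  ((~a | ~c) | ~d) = 11111111111111111111110011111100
  (((~a | ~c) | ~d) | ~b) = 11111111111111111111111111111100
  (((b & e) | (~b & d)) | (((~a | ~c) | ~d) | ~b)) = 11111111111111111111111111111101
  ((((b & e) | (~b & d)) | (((~a | ~c) | ~d) | ~b)) & a) = 00000000000000001111111111111101

((((b & e) | (~b & d)) | (((~a | ~c) | ~d) | ~b)) & a)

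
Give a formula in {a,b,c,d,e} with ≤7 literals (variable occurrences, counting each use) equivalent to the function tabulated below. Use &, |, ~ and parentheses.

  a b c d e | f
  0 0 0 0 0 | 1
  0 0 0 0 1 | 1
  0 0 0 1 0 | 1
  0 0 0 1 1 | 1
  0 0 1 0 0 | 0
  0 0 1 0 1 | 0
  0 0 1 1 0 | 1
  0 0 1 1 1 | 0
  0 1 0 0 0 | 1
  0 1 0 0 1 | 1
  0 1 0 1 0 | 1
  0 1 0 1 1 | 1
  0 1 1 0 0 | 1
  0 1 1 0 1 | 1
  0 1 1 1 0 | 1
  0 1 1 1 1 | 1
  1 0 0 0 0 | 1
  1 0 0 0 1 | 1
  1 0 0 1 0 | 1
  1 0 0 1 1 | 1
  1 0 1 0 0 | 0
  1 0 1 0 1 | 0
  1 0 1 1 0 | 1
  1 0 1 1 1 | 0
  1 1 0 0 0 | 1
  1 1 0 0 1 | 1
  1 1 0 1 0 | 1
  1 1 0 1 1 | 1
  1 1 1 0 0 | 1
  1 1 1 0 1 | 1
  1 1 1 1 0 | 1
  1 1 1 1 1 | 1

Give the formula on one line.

((b | ~c) | (d & ~e))

  ~c = 11110000111100001111000011110000
  (b | ~c) = 11110000111111111111000011111111
  ~e = 10101010101010101010101010101010
  (d & ~e) = 00100010001000100010001000100010
  ((b | ~c) | (d & ~e)) = 11110010111111111111001011111111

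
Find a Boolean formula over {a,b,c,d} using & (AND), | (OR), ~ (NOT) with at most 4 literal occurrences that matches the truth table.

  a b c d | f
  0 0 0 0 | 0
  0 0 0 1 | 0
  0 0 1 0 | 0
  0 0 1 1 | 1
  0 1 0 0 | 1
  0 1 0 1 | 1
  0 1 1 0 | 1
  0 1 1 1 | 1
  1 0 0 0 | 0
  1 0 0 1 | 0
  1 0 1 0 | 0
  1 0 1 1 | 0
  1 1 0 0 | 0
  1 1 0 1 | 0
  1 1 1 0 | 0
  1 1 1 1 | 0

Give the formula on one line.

  ~a = 1111111100000000
  (d & c) = 0001000100010001
  (b | (d & c)) = 0001111100011111
  (~a & (b | (d & c))) = 0001111100000000

(~a & (b | (d & c)))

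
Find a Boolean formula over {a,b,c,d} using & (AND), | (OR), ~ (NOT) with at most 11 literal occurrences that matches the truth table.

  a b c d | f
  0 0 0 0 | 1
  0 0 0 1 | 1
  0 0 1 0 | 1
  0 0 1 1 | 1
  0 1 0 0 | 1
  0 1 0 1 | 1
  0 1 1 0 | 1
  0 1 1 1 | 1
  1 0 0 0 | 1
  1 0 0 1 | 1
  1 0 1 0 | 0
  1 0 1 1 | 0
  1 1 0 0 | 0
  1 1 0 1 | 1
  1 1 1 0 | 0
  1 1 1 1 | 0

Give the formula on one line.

((~c & ((d | ~a) | ~b)) | (~a | ((d & ~c) | (d & ~a))))

  ~c = 1100110011001100
  ~a = 1111111100000000
  (d | ~a) = 1111111101010101
  ~b = 1111000011110000
  ((d | ~a) | ~b) = 1111111111110101
  (~c & ((d | ~a) | ~b)) = 1100110011000100
  (d & ~c) = 0100010001000100
  (d & ~a) = 0101010100000000
  ((d & ~c) | (d & ~a)) = 0101010101000100
  (~a | ((d & ~c) | (d & ~a))) = 1111111101000100
  ((~c & ((d | ~a) | ~b)) | (~a | ((d & ~c) | (d & ~a)))) = 1111111111000100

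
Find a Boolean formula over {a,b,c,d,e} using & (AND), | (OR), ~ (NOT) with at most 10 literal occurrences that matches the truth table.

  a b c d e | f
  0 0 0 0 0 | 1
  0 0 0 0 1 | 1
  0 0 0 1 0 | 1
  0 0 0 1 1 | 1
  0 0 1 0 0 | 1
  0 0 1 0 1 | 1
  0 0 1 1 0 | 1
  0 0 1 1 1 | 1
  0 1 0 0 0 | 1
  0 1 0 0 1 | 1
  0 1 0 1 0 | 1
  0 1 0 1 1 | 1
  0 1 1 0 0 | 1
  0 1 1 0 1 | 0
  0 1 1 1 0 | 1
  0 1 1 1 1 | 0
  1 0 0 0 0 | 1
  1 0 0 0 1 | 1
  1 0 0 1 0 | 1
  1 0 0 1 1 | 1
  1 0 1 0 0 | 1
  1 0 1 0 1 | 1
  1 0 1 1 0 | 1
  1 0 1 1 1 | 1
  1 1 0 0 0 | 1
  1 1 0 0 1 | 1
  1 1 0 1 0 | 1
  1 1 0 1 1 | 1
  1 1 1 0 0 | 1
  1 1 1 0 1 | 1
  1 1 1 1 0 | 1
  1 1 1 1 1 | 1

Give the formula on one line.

  ~b = 11111111000000001111111100000000
  (b & a) = 00000000000000000000000011111111
  (c & e) = 00000101000001010000010100000101
  ((b & a) | (c & e)) = 00000101000001010000010111111111
  (~b & ((b & a) | (c & e))) = 00000101000000000000010100000000
  ~c = 11110000111100001111000011110000
  ((~b & ((b & a) | (c & e))) | ~c) = 11110101111100001111010111110000
  ~e = 10101010101010101010101010101010
  (a | ~e) = 10101010101010101111111111111111
  (((~b & ((b & a) | (c & e))) | ~c) | (a | ~e)) = 11111111111110101111111111111111

(((~b & ((b & a) | (c & e))) | ~c) | (a | ~e))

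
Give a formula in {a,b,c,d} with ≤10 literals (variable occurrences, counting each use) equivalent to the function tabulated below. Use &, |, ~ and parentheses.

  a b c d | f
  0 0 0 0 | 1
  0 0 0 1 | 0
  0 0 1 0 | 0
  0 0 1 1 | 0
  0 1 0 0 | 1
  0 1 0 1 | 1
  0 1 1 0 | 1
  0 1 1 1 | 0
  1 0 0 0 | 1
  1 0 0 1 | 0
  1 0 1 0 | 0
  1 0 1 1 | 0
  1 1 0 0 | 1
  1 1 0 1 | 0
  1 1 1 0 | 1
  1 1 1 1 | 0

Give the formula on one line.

((~d & (d | (b | ~c))) | ((b & ~a) & (a | (~c | ~d))))

  ~d = 1010101010101010
  ~c = 1100110011001100
  (b | ~c) = 1100111111001111
  (d | (b | ~c)) = 1101111111011111
  (~d & (d | (b | ~c))) = 1000101010001010
  ~a = 1111111100000000
  (b & ~a) = 0000111100000000
  (~c | ~d) = 1110111011101110
  (a | (~c | ~d)) = 1110111011111111
  ((b & ~a) & (a | (~c | ~d))) = 0000111000000000
  ((~d & (d | (b | ~c))) | ((b & ~a) & (a | (~c | ~d)))) = 1000111010001010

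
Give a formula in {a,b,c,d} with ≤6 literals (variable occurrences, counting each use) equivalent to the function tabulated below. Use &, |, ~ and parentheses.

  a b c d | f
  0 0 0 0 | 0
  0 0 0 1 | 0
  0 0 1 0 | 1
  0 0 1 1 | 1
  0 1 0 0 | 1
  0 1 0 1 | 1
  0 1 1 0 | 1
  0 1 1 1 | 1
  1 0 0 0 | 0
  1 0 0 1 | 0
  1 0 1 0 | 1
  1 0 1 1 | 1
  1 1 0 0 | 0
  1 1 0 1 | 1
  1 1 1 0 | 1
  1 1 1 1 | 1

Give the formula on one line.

(((~a | c) | (c | d)) & (c | b))

  ~a = 1111111100000000
  (~a | c) = 1111111100110011
  (c | d) = 0111011101110111
  ((~a | c) | (c | d)) = 1111111101110111
  (c | b) = 0011111100111111
  (((~a | c) | (c | d)) & (c | b)) = 0011111100110111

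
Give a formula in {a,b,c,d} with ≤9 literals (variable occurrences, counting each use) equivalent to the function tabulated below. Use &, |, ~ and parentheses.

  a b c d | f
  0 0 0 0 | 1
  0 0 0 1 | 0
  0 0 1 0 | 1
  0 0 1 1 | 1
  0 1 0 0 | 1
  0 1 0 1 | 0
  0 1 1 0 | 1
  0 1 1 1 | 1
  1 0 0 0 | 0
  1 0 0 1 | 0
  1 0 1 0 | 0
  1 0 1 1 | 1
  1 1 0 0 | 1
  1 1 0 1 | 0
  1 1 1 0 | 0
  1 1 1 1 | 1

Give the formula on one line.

  (d | c) = 0111011101110111
  (b | (d | c)) = 0111111101111111
  ~c = 1100110011001100
  ((b | (d | c)) & ~c) = 0100110001001100
  (((b | (d | c)) & ~c) | d) = 0101110101011101
  ~a = 1111111100000000
  ((((b | (d | c)) & ~c) | d) | ~a) = 1111111101011101
  ~d = 1010101010101010
  (c | ~d) = 1011101110111011
  (((((b | (d | c)) & ~c) | d) | ~a) & (c | ~d)) = 1011101100011001

(((((b | (d | c)) & ~c) | d) | ~a) & (c | ~d))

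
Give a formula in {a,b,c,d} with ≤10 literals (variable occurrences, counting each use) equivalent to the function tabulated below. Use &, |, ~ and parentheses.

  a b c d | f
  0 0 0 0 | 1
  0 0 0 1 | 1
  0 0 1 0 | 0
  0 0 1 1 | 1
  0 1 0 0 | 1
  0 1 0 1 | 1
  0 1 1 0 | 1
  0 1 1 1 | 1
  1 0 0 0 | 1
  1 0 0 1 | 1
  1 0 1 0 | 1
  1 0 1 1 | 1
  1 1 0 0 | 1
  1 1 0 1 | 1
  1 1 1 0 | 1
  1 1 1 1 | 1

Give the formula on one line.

(((a | ~c) | b) | (((a & ((c | ~a) & ~b)) | d) | ~c))

  ~c = 1100110011001100
  (a | ~c) = 1100110011111111
  ((a | ~c) | b) = 1100111111111111
  ~a = 1111111100000000
  (c | ~a) = 1111111100110011
  ~b = 1111000011110000
  ((c | ~a) & ~b) = 1111000000110000
  (a & ((c | ~a) & ~b)) = 0000000000110000
  ((a & ((c | ~a) & ~b)) | d) = 0101010101110101
  (((a & ((c | ~a) & ~b)) | d) | ~c) = 1101110111111101
  (((a | ~c) | b) | (((a & ((c | ~a) & ~b)) | d) | ~c)) = 1101111111111111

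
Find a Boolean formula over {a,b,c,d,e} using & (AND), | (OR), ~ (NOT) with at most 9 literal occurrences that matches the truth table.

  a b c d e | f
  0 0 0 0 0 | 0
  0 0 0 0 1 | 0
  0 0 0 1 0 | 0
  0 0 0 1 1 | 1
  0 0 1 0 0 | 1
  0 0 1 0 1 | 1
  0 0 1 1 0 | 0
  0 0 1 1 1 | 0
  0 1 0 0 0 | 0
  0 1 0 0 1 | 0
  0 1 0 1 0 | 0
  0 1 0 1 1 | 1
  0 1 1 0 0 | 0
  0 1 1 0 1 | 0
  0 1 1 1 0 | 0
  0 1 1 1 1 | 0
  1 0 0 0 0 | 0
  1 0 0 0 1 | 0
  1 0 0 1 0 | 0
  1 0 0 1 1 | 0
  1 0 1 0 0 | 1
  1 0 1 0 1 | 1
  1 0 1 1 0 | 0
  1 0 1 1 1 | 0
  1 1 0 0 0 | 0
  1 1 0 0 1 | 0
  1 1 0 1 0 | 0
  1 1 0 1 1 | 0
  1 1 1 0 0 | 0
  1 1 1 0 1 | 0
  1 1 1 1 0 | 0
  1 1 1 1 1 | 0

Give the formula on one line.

((((~d & ~b) | ~c) & c) | ((~a & ~c) & (e & d)))

  ~d = 11001100110011001100110011001100
  ~b = 11111111000000001111111100000000
  (~d & ~b) = 11001100000000001100110000000000
  ~c = 11110000111100001111000011110000
  ((~d & ~b) | ~c) = 11111100111100001111110011110000
  (((~d & ~b) | ~c) & c) = 00001100000000000000110000000000
  ~a = 11111111111111110000000000000000
  (~a & ~c) = 11110000111100000000000000000000
  (e & d) = 00010001000100010001000100010001
  ((~a & ~c) & (e & d)) = 00010000000100000000000000000000
  ((((~d & ~b) | ~c) & c) | ((~a & ~c) & (e & d))) = 00011100000100000000110000000000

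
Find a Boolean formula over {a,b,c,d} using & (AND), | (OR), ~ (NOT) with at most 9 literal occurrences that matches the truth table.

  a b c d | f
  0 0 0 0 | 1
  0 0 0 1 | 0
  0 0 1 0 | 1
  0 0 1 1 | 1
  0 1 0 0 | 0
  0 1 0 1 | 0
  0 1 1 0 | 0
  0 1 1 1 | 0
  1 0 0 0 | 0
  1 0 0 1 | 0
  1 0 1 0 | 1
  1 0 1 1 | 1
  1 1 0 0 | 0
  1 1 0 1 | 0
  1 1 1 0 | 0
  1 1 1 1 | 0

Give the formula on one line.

((((c | (~a | (~b & d))) & (~d | c)) | b) & ~b)

  ~a = 1111111100000000
  ~b = 1111000011110000
  (~b & d) = 0101000001010000
  (~a | (~b & d)) = 1111111101010000
  (c | (~a | (~b & d))) = 1111111101110011
  ~d = 1010101010101010
  (~d | c) = 1011101110111011
  ((c | (~a | (~b & d))) & (~d | c)) = 1011101100110011
  (((c | (~a | (~b & d))) & (~d | c)) | b) = 1011111100111111
  ((((c | (~a | (~b & d))) & (~d | c)) | b) & ~b) = 1011000000110000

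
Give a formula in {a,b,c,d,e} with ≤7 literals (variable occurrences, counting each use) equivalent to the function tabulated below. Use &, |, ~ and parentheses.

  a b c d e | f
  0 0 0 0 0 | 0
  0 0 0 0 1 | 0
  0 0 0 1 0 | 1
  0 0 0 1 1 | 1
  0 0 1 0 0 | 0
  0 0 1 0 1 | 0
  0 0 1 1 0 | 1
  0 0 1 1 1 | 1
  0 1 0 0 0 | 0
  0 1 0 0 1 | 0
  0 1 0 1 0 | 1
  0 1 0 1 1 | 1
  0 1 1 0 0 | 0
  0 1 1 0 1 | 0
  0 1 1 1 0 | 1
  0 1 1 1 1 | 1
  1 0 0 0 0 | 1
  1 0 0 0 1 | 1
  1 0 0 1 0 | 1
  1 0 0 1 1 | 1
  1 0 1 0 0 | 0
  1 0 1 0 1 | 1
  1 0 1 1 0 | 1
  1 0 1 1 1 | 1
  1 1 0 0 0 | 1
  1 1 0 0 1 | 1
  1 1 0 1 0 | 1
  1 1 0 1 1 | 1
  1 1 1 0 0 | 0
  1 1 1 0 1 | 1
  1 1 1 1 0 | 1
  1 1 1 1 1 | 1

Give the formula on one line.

(((a | (d & c)) & (e | ~c)) | d)

  (d & c) = 00000011000000110000001100000011
  (a | (d & c)) = 00000011000000111111111111111111
  ~c = 11110000111100001111000011110000
  (e | ~c) = 11110101111101011111010111110101
  ((a | (d & c)) & (e | ~c)) = 00000001000000011111010111110101
  (((a | (d & c)) & (e | ~c)) | d) = 00110011001100111111011111110111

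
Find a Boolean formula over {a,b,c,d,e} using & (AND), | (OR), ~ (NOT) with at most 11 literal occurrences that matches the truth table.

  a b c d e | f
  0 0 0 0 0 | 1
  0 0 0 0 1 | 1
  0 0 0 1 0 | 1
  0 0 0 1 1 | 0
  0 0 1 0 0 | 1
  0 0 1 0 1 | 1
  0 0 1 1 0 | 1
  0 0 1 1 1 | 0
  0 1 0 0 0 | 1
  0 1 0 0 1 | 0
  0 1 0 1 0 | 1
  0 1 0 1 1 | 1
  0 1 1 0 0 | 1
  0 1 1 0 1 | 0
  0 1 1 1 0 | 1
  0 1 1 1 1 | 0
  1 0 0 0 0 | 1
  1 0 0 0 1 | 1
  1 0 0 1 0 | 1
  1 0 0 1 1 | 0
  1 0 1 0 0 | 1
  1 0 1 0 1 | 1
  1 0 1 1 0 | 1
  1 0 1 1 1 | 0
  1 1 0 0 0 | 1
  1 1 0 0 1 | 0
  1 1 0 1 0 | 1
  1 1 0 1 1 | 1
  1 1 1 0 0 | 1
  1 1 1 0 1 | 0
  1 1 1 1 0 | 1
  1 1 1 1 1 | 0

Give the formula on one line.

((((~b & ~d) | ((~e | d) & ~c)) & (b | ~d)) | ~e)

  ~b = 11111111000000001111111100000000
  ~d = 11001100110011001100110011001100
  (~b & ~d) = 11001100000000001100110000000000
  ~e = 10101010101010101010101010101010
  (~e | d) = 10111011101110111011101110111011
  ~c = 11110000111100001111000011110000
  ((~e | d) & ~c) = 10110000101100001011000010110000
  ((~b & ~d) | ((~e | d) & ~c)) = 11111100101100001111110010110000
  (b | ~d) = 11001100111111111100110011111111
  (((~b & ~d) | ((~e | d) & ~c)) & (b | ~d)) = 11001100101100001100110010110000
  ((((~b & ~d) | ((~e | d) & ~c)) & (b | ~d)) | ~e) = 11101110101110101110111010111010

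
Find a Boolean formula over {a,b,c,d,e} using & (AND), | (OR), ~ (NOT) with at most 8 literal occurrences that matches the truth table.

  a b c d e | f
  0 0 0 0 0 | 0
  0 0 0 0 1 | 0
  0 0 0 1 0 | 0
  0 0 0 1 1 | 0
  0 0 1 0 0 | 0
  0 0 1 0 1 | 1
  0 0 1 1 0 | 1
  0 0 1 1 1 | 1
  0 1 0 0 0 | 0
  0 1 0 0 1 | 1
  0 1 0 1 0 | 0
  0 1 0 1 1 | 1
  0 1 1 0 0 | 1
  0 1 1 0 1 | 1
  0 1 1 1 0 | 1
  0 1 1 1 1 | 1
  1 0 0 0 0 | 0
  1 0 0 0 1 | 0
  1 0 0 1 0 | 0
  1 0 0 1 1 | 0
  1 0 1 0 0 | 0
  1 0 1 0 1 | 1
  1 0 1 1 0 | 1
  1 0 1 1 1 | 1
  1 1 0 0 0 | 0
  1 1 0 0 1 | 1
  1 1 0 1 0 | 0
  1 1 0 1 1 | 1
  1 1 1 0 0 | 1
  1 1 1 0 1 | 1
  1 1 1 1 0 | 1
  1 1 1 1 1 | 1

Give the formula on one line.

(((b | c) & e) | (((d | ~c) | b) & c))

  (b | c) = 00001111111111110000111111111111
  ((b | c) & e) = 00000101010101010000010101010101
  ~c = 11110000111100001111000011110000
  (d | ~c) = 11110011111100111111001111110011
  ((d | ~c) | b) = 11110011111111111111001111111111
  (((d | ~c) | b) & c) = 00000011000011110000001100001111
  (((b | c) & e) | (((d | ~c) | b) & c)) = 00000111010111110000011101011111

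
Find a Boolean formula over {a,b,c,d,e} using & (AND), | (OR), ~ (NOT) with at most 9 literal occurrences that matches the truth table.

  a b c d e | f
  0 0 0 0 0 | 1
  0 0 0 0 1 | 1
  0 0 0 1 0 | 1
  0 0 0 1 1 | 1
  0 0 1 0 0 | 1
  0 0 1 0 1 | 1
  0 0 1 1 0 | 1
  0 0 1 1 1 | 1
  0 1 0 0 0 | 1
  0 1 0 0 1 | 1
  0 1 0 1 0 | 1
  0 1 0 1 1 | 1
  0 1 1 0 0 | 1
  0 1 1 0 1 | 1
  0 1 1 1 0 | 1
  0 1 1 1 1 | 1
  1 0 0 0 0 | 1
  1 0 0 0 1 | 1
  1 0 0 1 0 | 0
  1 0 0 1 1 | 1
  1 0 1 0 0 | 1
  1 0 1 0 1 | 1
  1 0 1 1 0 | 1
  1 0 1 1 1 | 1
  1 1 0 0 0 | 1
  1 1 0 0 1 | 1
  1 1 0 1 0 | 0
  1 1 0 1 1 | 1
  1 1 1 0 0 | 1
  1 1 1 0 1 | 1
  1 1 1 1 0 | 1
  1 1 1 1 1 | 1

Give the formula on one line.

((c | ~d) | (((b | d) | (~b & ~a)) & ((e | ~a) | c)))

  ~d = 11001100110011001100110011001100
  (c | ~d) = 11001111110011111100111111001111
  (b | d) = 00110011111111110011001111111111
  ~b = 11111111000000001111111100000000
  ~a = 11111111111111110000000000000000
  (~b & ~a) = 11111111000000000000000000000000
  ((b | d) | (~b & ~a)) = 11111111111111110011001111111111
  (e | ~a) = 11111111111111110101010101010101
  ((e | ~a) | c) = 11111111111111110101111101011111
  (((b | d) | (~b & ~a)) & ((e | ~a) | c)) = 11111111111111110001001101011111
  ((c | ~d) | (((b | d) | (~b & ~a)) & ((e | ~a) | c))) = 11111111111111111101111111011111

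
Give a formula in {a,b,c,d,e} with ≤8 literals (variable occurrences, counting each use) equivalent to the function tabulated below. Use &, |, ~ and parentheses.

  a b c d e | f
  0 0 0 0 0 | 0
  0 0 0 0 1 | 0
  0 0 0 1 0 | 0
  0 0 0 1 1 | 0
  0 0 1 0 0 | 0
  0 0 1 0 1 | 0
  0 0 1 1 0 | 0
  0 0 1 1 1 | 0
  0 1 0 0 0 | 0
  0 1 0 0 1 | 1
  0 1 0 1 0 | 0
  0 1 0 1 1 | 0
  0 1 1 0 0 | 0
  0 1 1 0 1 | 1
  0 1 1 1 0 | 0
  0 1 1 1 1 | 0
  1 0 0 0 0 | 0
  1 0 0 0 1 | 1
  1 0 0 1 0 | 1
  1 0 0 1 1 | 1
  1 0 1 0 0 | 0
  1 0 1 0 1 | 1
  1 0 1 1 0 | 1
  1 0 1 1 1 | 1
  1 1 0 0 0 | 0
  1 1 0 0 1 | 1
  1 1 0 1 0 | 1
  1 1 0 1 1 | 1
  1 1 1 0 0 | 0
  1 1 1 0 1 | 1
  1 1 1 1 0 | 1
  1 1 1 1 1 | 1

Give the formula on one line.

((a & (e | d)) | (e & (a | (b & ~d))))

  (e | d) = 01110111011101110111011101110111
  (a & (e | d)) = 00000000000000000111011101110111
  ~d = 11001100110011001100110011001100
  (b & ~d) = 00000000110011000000000011001100
  (a | (b & ~d)) = 00000000110011001111111111111111
  (e & (a | (b & ~d))) = 00000000010001000101010101010101
  ((a & (e | d)) | (e & (a | (b & ~d)))) = 00000000010001000111011101110111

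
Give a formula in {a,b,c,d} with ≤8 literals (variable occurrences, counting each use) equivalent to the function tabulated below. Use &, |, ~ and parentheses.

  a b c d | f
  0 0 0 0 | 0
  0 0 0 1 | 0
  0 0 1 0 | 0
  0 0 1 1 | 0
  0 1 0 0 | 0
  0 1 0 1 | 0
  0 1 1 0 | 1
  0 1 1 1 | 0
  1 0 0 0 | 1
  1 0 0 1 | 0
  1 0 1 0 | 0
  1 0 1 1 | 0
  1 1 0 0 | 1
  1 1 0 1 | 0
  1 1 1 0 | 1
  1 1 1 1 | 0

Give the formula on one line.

((((b & c) | (b & d)) | (a & (b | ~c))) & ~d)

  (b & c) = 0000001100000011
  (b & d) = 0000010100000101
  ((b & c) | (b & d)) = 0000011100000111
  ~c = 1100110011001100
  (b | ~c) = 1100111111001111
  (a & (b | ~c)) = 0000000011001111
  (((b & c) | (b & d)) | (a & (b | ~c))) = 0000011111001111
  ~d = 1010101010101010
  ((((b & c) | (b & d)) | (a & (b | ~c))) & ~d) = 0000001010001010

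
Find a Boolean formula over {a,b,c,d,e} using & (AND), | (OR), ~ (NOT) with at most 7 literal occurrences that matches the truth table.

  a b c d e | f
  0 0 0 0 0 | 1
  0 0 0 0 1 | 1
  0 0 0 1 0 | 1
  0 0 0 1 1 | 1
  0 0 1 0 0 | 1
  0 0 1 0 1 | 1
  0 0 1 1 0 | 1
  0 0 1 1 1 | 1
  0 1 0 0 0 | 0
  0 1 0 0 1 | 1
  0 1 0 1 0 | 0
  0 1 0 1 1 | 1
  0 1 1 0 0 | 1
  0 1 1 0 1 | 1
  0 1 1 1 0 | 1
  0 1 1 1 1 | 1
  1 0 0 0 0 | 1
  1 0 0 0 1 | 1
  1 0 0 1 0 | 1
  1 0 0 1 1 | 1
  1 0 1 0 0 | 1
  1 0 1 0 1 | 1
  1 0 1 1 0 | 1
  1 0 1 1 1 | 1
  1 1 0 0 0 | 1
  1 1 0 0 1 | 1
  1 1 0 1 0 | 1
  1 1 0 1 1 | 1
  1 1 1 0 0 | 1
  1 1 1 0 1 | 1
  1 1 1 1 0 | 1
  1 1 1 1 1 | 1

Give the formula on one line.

(~b | ((c | (a | e)) & (b | d)))

  ~b = 11111111000000001111111100000000
  (a | e) = 01010101010101011111111111111111
  (c | (a | e)) = 01011111010111111111111111111111
  (b | d) = 00110011111111110011001111111111
  ((c | (a | e)) & (b | d)) = 00010011010111110011001111111111
  (~b | ((c | (a | e)) & (b | d))) = 11111111010111111111111111111111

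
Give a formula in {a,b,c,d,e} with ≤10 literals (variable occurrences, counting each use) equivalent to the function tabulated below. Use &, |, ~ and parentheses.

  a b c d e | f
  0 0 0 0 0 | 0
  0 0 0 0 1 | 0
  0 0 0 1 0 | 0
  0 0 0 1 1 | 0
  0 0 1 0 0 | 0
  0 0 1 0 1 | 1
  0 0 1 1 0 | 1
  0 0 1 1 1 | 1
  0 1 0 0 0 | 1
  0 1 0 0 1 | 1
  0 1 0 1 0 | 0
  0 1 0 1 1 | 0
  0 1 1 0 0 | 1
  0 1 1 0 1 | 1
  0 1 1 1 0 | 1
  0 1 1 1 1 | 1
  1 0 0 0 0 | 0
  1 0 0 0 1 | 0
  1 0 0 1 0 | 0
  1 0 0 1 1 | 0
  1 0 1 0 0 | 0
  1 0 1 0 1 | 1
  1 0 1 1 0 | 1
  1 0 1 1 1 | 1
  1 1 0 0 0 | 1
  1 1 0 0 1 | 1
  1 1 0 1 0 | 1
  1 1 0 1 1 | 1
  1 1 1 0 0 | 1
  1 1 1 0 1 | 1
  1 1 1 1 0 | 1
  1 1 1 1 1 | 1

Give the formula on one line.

(((((c | (b & ~d)) | a) & b) | (e & c)) | (c & d))

  ~d = 11001100110011001100110011001100
  (b & ~d) = 00000000110011000000000011001100
  (c | (b & ~d)) = 00001111110011110000111111001111
  ((c | (b & ~d)) | a) = 00001111110011111111111111111111
  (((c | (b & ~d)) | a) & b) = 00000000110011110000000011111111
  (e & c) = 00000101000001010000010100000101
  ((((c | (b & ~d)) | a) & b) | (e & c)) = 00000101110011110000010111111111
  (c & d) = 00000011000000110000001100000011
  (((((c | (b & ~d)) | a) & b) | (e & c)) | (c & d)) = 00000111110011110000011111111111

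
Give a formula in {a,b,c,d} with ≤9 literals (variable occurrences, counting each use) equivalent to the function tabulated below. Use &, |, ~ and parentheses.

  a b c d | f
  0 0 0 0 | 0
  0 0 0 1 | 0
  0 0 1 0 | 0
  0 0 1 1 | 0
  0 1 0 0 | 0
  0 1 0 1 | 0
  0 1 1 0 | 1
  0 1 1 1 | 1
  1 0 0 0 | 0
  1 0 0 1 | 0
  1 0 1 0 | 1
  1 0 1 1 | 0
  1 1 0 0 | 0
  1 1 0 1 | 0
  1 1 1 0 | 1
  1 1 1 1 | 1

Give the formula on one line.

(((c & a) & (b | ~d)) | (~a & (c & b)))

  (c & a) = 0000000000110011
  ~d = 1010101010101010
  (b | ~d) = 1010111110101111
  ((c & a) & (b | ~d)) = 0000000000100011
  ~a = 1111111100000000
  (c & b) = 0000001100000011
  (~a & (c & b)) = 0000001100000000
  (((c & a) & (b | ~d)) | (~a & (c & b))) = 0000001100100011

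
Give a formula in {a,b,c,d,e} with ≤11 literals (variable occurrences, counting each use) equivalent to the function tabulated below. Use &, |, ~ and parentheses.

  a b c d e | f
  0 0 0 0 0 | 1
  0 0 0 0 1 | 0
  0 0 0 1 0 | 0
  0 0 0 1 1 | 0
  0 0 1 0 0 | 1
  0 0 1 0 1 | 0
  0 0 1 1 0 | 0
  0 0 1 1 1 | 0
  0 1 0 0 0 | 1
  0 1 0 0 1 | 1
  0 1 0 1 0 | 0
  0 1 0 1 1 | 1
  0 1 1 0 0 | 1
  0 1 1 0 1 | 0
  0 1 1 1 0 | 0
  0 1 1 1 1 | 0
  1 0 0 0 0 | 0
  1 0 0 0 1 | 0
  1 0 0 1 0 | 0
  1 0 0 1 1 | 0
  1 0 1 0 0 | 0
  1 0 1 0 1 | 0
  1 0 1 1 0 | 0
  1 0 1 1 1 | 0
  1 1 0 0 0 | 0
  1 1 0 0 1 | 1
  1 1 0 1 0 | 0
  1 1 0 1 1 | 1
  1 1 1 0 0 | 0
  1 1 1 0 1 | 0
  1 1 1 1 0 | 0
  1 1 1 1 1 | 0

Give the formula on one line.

(((~a & ~d) & ~e) | ((b & ((~c & e) | ~a)) & (~c & e)))

  ~a = 11111111111111110000000000000000
  ~d = 11001100110011001100110011001100
  (~a & ~d) = 11001100110011000000000000000000
  ~e = 10101010101010101010101010101010
  ((~a & ~d) & ~e) = 10001000100010000000000000000000
  ~c = 11110000111100001111000011110000
  (~c & e) = 01010000010100000101000001010000
  ((~c & e) | ~a) = 11111111111111110101000001010000
  (b & ((~c & e) | ~a)) = 00000000111111110000000001010000
  ((b & ((~c & e) | ~a)) & (~c & e)) = 00000000010100000000000001010000
  (((~a & ~d) & ~e) | ((b & ((~c & e) | ~a)) & (~c & e))) = 10001000110110000000000001010000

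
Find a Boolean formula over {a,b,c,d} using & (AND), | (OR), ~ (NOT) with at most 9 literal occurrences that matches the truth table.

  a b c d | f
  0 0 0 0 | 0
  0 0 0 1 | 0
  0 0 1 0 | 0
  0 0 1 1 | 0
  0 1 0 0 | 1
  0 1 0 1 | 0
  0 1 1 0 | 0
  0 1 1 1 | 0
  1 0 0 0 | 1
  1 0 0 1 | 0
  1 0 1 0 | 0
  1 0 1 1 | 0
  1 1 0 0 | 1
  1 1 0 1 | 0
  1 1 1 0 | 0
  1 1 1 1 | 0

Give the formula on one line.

  ~c = 1100110011001100
  ~d = 1010101010101010
  (~c & ~d) = 1000100010001000
  ~a = 1111111100000000
  (~d & ~a) = 1010101000000000
  ((~d & ~a) | d) = 1111111101010101
  (b & ((~d & ~a) | d)) = 0000111100000101
  (a & ~d) = 0000000010101010
  ((b & ((~d & ~a) | d)) | (a & ~d)) = 0000111110101111
  ((~c & ~d) & ((b & ((~d & ~a) | d)) | (a & ~d))) = 0000100010001000

((~c & ~d) & ((b & ((~d & ~a) | d)) | (a & ~d)))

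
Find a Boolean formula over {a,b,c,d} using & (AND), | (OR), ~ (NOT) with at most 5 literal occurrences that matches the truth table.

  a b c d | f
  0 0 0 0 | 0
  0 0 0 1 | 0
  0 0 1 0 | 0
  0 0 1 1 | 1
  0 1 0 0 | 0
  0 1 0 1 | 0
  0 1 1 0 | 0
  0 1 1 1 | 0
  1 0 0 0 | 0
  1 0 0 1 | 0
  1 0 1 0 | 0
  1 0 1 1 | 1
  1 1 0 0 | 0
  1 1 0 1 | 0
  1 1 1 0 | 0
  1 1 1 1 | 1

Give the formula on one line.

  ~b = 1111000011110000
  (a | ~b) = 1111000011111111
  ((a | ~b) & d) = 0101000001010101
  (c & ((a | ~b) & d)) = 0001000000010001

(c & ((a | ~b) & d))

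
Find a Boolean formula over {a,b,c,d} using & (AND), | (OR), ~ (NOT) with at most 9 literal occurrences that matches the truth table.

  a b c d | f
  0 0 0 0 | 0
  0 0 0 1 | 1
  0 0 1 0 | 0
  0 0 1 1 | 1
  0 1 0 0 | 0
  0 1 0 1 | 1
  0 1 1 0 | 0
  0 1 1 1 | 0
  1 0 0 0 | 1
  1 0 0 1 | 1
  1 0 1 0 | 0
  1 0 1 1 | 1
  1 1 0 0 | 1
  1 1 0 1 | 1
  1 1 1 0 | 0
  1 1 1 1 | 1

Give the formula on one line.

((~c | (a | ~b)) & ((~c & a) | d))

  ~c = 1100110011001100
  ~b = 1111000011110000
  (a | ~b) = 1111000011111111
  (~c | (a | ~b)) = 1111110011111111
  (~c & a) = 0000000011001100
  ((~c & a) | d) = 0101010111011101
  ((~c | (a | ~b)) & ((~c & a) | d)) = 0101010011011101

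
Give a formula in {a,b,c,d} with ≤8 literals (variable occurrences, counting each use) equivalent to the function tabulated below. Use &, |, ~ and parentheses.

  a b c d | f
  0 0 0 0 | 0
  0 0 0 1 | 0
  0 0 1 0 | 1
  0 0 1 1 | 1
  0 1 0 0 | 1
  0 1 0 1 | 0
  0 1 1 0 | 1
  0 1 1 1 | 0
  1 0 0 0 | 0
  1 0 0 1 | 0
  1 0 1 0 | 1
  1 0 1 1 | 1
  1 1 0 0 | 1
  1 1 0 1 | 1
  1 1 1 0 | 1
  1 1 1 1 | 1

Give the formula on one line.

  (b | c) = 0011111100111111
  ~d = 1010101010101010
  ~b = 1111000011110000
  (a | ~b) = 1111000011111111
  (~d | (a | ~b)) = 1111101011111111
  ((b | c) & (~d | (a | ~b))) = 0011101000111111

((b | c) & (~d | (a | ~b)))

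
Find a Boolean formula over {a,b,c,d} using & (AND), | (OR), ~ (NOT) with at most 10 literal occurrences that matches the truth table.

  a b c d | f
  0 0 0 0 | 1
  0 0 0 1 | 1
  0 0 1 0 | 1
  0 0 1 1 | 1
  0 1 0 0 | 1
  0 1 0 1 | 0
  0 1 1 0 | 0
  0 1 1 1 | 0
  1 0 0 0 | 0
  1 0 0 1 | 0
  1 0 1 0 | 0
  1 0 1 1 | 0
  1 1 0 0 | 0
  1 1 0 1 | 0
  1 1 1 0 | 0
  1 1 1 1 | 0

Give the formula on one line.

  ~a = 1111111100000000
  ~c = 1100110011001100
  ~b = 1111000011110000
  (~c | ~b) = 1111110011111100
  (~a & (~c | ~b)) = 1111110000000000
  ~d = 1010101010101010
  (a | b) = 0000111111111111
  (~d & (a | b)) = 0000101010101010
  ((~d & (a | b)) | ~b) = 1111101011111010
  ((~a & (~c | ~b)) & ((~d & (a | b)) | ~b)) = 1111100000000000

((~a & (~c | ~b)) & ((~d & (a | b)) | ~b))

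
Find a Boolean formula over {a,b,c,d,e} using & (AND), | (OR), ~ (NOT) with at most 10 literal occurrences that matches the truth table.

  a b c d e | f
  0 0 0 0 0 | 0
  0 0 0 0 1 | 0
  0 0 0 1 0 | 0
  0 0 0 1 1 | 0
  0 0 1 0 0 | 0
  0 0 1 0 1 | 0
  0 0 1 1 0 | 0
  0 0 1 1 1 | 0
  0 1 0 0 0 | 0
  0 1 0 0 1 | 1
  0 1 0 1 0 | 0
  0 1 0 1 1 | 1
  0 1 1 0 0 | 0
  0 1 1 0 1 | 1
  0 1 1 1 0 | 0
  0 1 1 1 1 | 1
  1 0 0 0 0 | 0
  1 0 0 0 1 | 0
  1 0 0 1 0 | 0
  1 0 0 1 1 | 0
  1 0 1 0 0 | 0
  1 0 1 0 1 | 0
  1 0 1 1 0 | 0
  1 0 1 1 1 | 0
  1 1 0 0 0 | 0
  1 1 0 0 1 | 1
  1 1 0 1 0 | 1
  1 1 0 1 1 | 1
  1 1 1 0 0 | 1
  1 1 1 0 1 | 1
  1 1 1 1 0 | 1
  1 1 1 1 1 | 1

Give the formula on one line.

(b & (((a & c) | (b & e)) | (d & a)))

  (a & c) = 00000000000000000000111100001111
  (b & e) = 00000000010101010000000001010101
  ((a & c) | (b & e)) = 00000000010101010000111101011111
  (d & a) = 00000000000000000011001100110011
  (((a & c) | (b & e)) | (d & a)) = 00000000010101010011111101111111
  (b & (((a & c) | (b & e)) | (d & a))) = 00000000010101010000000001111111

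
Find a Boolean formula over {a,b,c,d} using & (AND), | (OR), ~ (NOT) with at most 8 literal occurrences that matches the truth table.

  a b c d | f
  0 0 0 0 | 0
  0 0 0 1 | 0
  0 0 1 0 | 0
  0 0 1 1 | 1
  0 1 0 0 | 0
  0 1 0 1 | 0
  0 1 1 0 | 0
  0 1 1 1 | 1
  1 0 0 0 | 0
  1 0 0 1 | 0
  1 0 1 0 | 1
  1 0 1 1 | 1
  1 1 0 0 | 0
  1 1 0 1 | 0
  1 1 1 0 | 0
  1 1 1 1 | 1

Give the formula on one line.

((~d & ((c & ~b) & a)) | (d & c))

  ~d = 1010101010101010
  ~b = 1111000011110000
  (c & ~b) = 0011000000110000
  ((c & ~b) & a) = 0000000000110000
  (~d & ((c & ~b) & a)) = 0000000000100000
  (d & c) = 0001000100010001
  ((~d & ((c & ~b) & a)) | (d & c)) = 0001000100110001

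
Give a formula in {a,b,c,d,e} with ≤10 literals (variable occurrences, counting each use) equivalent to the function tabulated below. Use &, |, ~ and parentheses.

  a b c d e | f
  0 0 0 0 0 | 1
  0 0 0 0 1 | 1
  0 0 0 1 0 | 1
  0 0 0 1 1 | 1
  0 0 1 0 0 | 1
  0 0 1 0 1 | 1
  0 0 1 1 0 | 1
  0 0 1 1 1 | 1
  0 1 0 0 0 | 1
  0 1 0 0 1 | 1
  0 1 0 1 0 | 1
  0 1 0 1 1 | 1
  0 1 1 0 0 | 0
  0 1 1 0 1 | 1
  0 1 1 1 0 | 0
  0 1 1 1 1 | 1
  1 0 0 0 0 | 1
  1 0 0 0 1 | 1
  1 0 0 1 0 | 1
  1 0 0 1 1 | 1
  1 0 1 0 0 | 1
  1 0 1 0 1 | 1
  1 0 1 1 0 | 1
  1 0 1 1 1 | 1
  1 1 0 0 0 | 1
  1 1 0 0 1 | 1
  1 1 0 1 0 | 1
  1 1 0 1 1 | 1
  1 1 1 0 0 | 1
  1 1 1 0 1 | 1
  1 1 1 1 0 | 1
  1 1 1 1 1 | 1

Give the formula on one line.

  ~b = 11111111000000001111111100000000
  ~c = 11110000111100001111000011110000
  (~b | ~c) = 11111111111100001111111111110000
  ((~b | ~c) | a) = 11111111111100001111111111111111
  (~b & d) = 00110011000000000011001100000000
  ~a = 11111111111111110000000000000000
  ((~b & d) | ~a) = 11111111111111110011001100000000
  (((~b & d) | ~a) & e) = 01010101010101010001000100000000
  (((~b | ~c) | a) | (((~b & d) | ~a) & e)) = 11111111111101011111111111111111

(((~b | ~c) | a) | (((~b & d) | ~a) & e))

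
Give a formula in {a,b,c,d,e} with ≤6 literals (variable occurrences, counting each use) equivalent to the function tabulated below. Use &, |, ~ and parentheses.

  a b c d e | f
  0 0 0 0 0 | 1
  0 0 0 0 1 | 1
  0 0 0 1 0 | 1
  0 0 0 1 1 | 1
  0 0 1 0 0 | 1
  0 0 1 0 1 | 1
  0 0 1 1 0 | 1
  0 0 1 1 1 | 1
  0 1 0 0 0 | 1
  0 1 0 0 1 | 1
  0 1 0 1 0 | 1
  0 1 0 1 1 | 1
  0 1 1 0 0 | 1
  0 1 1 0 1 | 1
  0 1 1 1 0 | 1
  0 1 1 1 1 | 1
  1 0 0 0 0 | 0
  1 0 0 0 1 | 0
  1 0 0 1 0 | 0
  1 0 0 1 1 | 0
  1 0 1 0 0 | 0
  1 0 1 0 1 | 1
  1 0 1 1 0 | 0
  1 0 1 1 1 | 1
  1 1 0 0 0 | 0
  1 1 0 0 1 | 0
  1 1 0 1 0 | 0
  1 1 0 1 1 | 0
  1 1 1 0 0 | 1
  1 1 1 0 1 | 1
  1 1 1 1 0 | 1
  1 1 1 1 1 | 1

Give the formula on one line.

(((~a | c) & (b | e)) | ~a)

  ~a = 11111111111111110000000000000000
  (~a | c) = 11111111111111110000111100001111
  (b | e) = 01010101111111110101010111111111
  ((~a | c) & (b | e)) = 01010101111111110000010100001111
  (((~a | c) & (b | e)) | ~a) = 11111111111111110000010100001111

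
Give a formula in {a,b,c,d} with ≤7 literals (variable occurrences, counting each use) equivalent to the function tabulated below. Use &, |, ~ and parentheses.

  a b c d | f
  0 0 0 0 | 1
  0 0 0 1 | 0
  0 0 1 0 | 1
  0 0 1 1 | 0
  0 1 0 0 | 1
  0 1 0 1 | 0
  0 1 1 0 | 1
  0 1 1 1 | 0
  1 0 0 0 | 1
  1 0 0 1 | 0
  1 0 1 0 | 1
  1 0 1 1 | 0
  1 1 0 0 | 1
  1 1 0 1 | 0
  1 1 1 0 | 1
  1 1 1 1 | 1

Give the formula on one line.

(~d | ((((d & a) & b) | ~d) & c))

  ~d = 1010101010101010
  (d & a) = 0000000001010101
  ((d & a) & b) = 0000000000000101
  (((d & a) & b) | ~d) = 1010101010101111
  ((((d & a) & b) | ~d) & c) = 0010001000100011
  (~d | ((((d & a) & b) | ~d) & c)) = 1010101010101011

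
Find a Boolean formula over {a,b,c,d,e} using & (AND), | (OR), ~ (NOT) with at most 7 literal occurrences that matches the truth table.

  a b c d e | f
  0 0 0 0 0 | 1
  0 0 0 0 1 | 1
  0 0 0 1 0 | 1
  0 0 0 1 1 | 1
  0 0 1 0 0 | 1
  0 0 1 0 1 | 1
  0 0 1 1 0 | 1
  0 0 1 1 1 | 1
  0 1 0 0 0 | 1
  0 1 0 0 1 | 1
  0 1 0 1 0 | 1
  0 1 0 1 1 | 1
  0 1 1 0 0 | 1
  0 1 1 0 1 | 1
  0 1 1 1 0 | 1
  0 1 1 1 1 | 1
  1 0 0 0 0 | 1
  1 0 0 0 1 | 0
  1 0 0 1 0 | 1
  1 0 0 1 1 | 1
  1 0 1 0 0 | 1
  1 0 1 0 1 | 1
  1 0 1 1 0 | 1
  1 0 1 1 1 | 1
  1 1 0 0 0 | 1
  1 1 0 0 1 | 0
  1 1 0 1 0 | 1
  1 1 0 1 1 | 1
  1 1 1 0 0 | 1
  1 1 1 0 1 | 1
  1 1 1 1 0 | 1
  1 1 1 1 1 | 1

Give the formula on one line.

((d | ~e) | ((d | c) | (e & ~a)))

  ~e = 10101010101010101010101010101010
  (d | ~e) = 10111011101110111011101110111011
  (d | c) = 00111111001111110011111100111111
  ~a = 11111111111111110000000000000000
  (e & ~a) = 01010101010101010000000000000000
  ((d | c) | (e & ~a)) = 01111111011111110011111100111111
  ((d | ~e) | ((d | c) | (e & ~a))) = 11111111111111111011111110111111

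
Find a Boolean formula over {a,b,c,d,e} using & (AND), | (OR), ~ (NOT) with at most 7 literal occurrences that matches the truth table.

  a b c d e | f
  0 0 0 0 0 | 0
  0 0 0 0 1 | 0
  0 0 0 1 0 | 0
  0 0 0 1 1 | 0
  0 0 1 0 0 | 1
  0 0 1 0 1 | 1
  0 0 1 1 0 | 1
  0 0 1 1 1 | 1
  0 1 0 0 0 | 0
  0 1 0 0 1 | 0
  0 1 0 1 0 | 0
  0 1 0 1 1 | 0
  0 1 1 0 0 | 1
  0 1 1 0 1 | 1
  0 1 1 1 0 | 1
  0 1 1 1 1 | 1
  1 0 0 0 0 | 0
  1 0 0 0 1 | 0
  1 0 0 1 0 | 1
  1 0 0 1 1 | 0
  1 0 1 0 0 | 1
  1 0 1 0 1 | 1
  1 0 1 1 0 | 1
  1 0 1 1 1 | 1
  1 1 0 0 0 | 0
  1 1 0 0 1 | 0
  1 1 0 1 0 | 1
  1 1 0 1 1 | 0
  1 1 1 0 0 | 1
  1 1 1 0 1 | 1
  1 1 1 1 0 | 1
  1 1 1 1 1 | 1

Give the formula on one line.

  ~e = 10101010101010101010101010101010
  (~e & d) = 00100010001000100010001000100010
  (a & (~e & d)) = 00000000000000000010001000100010
  (d | e) = 01110111011101110111011101110111
  ((d | e) & c) = 00000111000001110000011100000111
  ((a & (~e & d)) | ((d | e) & c)) = 00000111000001110010011100100111
  (((a & (~e & d)) | ((d | e) & c)) | c) = 00001111000011110010111100101111

(((a & (~e & d)) | ((d | e) & c)) | c)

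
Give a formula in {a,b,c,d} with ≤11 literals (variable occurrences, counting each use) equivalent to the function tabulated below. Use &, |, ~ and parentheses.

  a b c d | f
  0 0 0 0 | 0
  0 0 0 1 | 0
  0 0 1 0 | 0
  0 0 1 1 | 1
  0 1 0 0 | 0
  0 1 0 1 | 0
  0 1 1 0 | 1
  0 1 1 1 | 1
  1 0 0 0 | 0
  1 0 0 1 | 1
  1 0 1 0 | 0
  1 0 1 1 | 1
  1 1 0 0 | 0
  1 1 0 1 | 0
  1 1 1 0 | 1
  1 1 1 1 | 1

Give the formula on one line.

(((d | b) & c) | ((a & ((c | ~b) & ~c)) & (~a | d)))

  (d | b) = 0101111101011111
  ((d | b) & c) = 0001001100010011
  ~b = 1111000011110000
  (c | ~b) = 1111001111110011
  ~c = 1100110011001100
  ((c | ~b) & ~c) = 1100000011000000
  (a & ((c | ~b) & ~c)) = 0000000011000000
  ~a = 1111111100000000
  (~a | d) = 1111111101010101
  ((a & ((c | ~b) & ~c)) & (~a | d)) = 0000000001000000
  (((d | b) & c) | ((a & ((c | ~b) & ~c)) & (~a | d))) = 0001001101010011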